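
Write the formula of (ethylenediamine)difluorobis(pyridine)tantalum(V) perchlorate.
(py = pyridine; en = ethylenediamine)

[Ta(en)F2(py)2](ClO4)3

Ligands: 2 fluoro (F, -1), 2 pyridine (py, neutral), 1 ethylenediamine (en, neutral). Ligand charge sum = -2.
With Ta in oxidation state +5, the complex ion is [Ta...]^3+.
Charge balance with perchlorate (-1) requires 1 complex ion per 3 perchlorate.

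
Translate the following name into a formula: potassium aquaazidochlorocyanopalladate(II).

Ligands: 1 cyano (CN, -1), 1 aqua (H2O, neutral), 1 chloro (Cl, -1), 1 azido (N3, -1). Ligand charge sum = -3.
With Pd in oxidation state +2, the complex ion is [Pd...]^1−.
Charge balance with potassium (+1) requires 1 complex ion per 1 potassium.

K[PdCl(CN)(H2O)(N3)]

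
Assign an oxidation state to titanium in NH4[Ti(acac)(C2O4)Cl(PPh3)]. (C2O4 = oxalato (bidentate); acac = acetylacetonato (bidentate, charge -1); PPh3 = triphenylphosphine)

+3

1 ammonium outside the brackets (+1 each) → the complex ion is 1−.
Ligand charges: 1×C2O4 = -2; 1×Cl = -1; 1×acac = -1; 1×PPh3 neutral; sum -4.
Ti + (-4) = 1− ⇒ Ti is +3.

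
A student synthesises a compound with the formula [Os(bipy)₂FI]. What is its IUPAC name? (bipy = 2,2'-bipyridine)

bis(2,2'-bipyridine)fluoroiodoosmium(II)

There is no counter-ion, so the complex is neutral overall.
Ligand charges: 1×fluoro (-1 each), 1×iodo (-1 each), 2×2,2'-bipyridine (neutral); total -2. So Os + (-2) = 0, giving Os = +2.
Ligands are named alphabetically: bipyridine before fluoro before iodo.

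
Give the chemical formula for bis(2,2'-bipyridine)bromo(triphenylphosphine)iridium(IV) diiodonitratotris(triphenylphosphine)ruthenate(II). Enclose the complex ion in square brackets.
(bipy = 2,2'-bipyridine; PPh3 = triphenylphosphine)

Cation [Ir…]: ligand charges -1, Ir(IV) ⇒ ion charge 3+.
Anion [Ru…]: ligand charges -3, Ru(II) ⇒ ion charge 1−.

[Ir(bipy)2Br(PPh3)][RuI2(NO3)(PPh3)3]3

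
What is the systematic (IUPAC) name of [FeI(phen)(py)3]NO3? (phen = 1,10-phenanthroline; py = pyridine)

The 1 nitrate counter-ion carries a total charge of -1, so each complex ion is 1+.
Ligand charges: 1×iodo (-1 each), 1×1,10-phenanthroline (neutral), 3×pyridine (neutral); total -1. So Fe + (-1) = 1+, giving Fe = +2.
Ligands are named alphabetically: iodo before phenanthroline before pyridine.

iodo(1,10-phenanthroline)tris(pyridine)iron(II) nitrate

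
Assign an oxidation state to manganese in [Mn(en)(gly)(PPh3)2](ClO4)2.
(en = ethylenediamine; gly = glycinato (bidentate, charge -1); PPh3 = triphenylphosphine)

2 perchlorate outside the brackets (-1 each) → the complex ion is 2+.
Ligand charges: 1×en neutral; 1×gly = -1; 2×PPh3 neutral; sum -1.
Mn + (-1) = 2+ ⇒ Mn is +3.

+3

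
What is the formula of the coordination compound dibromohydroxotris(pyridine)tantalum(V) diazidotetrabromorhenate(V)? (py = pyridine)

Cation [Ta…]: ligand charges -3, Ta(V) ⇒ ion charge 2+.
Anion [Re…]: ligand charges -6, Re(V) ⇒ ion charge 1−.

[TaBr2(OH)(py)3][ReBr4(N3)2]2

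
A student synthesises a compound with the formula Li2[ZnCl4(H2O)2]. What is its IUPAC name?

The 2 lithium counter-ions carry a total charge of +2, so each complex ion is 2−.
Ligand charges: 4×chloro (-1 each), 2×aqua (neutral); total -4. So Zn + (-4) = 2−, giving Zn = +2.
Ligands are named alphabetically: aqua before chloro.
The complex ion is anionic, so zinc takes the -ate form zincate(II).

lithium diaquatetrachlorozincate(II)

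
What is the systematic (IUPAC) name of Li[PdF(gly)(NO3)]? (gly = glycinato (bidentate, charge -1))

The 1 lithium counter-ion carries a total charge of +1, so each complex ion is 1−.
Ligand charges: 1×fluoro (-1 each), 1×glycinato (-1 each), 1×nitrato (-1 each); total -3. So Pd + (-3) = 1−, giving Pd = +2.
The complex ion is anionic, so palladium takes the -ate form palladate(II).

lithium fluoro(glycinato)nitratopalladate(II)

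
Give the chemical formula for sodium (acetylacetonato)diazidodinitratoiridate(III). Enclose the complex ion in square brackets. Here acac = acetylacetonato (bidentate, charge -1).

Ligands: 2 azido (N3, -1), 2 nitrato (NO3, -1), 1 acetylacetonato (acac, -1). Ligand charge sum = -5.
With Ir in oxidation state +3, the complex ion is [Ir...]^2−.
Charge balance with sodium (+1) requires 1 complex ion per 2 sodium.

Na2[Ir(acac)(N3)2(NO3)2]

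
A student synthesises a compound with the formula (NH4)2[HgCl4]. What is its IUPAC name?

The 2 ammonium counter-ions carry a total charge of +2, so each complex ion is 2−.
Ligand charges: 4×chloro (-1 each); total -4. So Hg + (-4) = 2−, giving Hg = +2.
The complex ion is anionic, so mercury takes the -ate form mercurate(II).

ammonium tetrachloromercurate(II)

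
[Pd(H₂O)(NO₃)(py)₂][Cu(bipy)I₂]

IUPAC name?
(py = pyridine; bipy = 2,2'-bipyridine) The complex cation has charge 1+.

aquanitratobis(pyridine)palladium(II) (2,2'-bipyridine)diiodocuprate(I)

Both ions are complex: the cation is named first with the plain metal name, the anion second with the -ate form; each ion's ligands are alphabetised independently.
The complex cation is given as 1+; its ligand charges sum to -1, so Pd = +2.
A 1:1 salt means the anion carries the equal and opposite charge, 1−.
Anion: ligand charges sum to -2; for the ion to be 1−, Cu = +1.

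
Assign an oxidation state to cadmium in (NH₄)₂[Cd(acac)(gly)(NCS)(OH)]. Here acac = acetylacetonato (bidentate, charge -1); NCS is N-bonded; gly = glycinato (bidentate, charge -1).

+2

2 ammonium outside the brackets (+1 each) → the complex ion is 2−.
Ligand charges: 1×acac = -1; 1×NCS = -1; 1×gly = -1; 1×OH = -1; sum -4.
Cd + (-4) = 2− ⇒ Cd is +2.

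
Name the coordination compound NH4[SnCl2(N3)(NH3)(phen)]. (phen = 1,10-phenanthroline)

The 1 ammonium counter-ion carries a total charge of +1, so each complex ion is 1−.
Ligand charges: 1×ammine (neutral), 2×chloro (-1 each), 1×azido (-1 each), 1×1,10-phenanthroline (neutral); total -3. So Sn + (-3) = 1−, giving Sn = +2.
The complex ion is anionic, so tin takes the -ate form stannate(II).

ammonium ammineazidodichloro(1,10-phenanthroline)stannate(II)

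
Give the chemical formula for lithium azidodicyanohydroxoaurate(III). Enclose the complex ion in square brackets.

Ligands: 1 hydroxo (OH, -1), 2 cyano (CN, -1), 1 azido (N3, -1). Ligand charge sum = -4.
With Au in oxidation state +3, the complex ion is [Au...]^1−.
Charge balance with lithium (+1) requires 1 complex ion per 1 lithium.

Li[Au(CN)2(N3)(OH)]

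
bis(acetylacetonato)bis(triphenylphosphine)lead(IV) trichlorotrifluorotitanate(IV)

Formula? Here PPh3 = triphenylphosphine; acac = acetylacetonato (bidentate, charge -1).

Cation [Pb…]: ligand charges -2, Pb(IV) ⇒ ion charge 2+.
Anion [Ti…]: ligand charges -6, Ti(IV) ⇒ ion charge 2−.

[Pb(acac)2(PPh3)2][TiCl3F3]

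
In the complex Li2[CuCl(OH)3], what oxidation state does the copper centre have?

+2

2 lithium outside the brackets (+1 each) → the complex ion is 2−.
Ligand charges: 3×OH = -3; 1×Cl = -1; sum -4.
Cu + (-4) = 2− ⇒ Cu is +2.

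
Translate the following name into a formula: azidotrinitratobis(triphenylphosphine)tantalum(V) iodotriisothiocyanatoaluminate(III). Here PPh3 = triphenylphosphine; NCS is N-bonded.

Cation [Ta…]: ligand charges -4, Ta(V) ⇒ ion charge 1+.
Anion [Al…]: ligand charges -4, Al(III) ⇒ ion charge 1−.

[Ta(N3)(NO3)3(PPh3)2][AlI(NCS)3]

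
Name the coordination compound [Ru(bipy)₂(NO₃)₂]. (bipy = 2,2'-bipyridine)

There is no counter-ion, so the complex is neutral overall.
Ligand charges: 2×2,2'-bipyridine (neutral), 2×nitrato (-1 each); total -2. So Ru + (-2) = 0, giving Ru = +2.
Ligands are named alphabetically: bipyridine before nitrato.

bis(2,2'-bipyridine)dinitratoruthenium(II)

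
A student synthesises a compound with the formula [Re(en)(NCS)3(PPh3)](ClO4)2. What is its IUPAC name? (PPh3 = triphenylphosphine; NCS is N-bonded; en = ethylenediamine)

(ethylenediamine)triisothiocyanato(triphenylphosphine)rhenium(V) perchlorate

The 2 perchlorate counter-ions carry a total charge of -2, so each complex ion is 2+.
Ligand charges: 1×triphenylphosphine (neutral), 3×isothiocyanato (-1 each), 1×ethylenediamine (neutral); total -3. So Re + (-3) = 2+, giving Re = +5.
Ligands are named alphabetically: ethylenediamine before isothiocyanato before triphenylphosphine.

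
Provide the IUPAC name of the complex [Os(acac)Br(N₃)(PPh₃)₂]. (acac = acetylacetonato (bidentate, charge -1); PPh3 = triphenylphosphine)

(acetylacetonato)azidobromobis(triphenylphosphine)osmium(III)

There is no counter-ion, so the complex is neutral overall.
Ligand charges: 1×acetylacetonato (-1 each), 1×bromo (-1 each), 2×triphenylphosphine (neutral), 1×azido (-1 each); total -3. So Os + (-3) = 0, giving Os = +3.
Ligands are named alphabetically: acetylacetonato before azido before bromo before triphenylphosphine.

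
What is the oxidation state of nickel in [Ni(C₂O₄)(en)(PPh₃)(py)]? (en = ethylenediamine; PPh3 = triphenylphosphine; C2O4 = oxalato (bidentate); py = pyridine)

No counter-ion: the bracketed complex is neutral.
Ligand charges: 1×en neutral; 1×PPh3 neutral; 1×C2O4 = -2; 1×py neutral; sum -2.
Ni + (-2) = 0 ⇒ Ni is +2.

+2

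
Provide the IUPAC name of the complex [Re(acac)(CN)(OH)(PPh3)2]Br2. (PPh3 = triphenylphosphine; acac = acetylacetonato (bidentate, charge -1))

The 2 bromide counter-ions carry a total charge of -2, so each complex ion is 2+.
Ligand charges: 1×hydroxo (-1 each), 2×triphenylphosphine (neutral), 1×cyano (-1 each), 1×acetylacetonato (-1 each); total -3. So Re + (-3) = 2+, giving Re = +5.
Ligands are named alphabetically: acetylacetonato before cyano before hydroxo before triphenylphosphine.

(acetylacetonato)cyanohydroxobis(triphenylphosphine)rhenium(V) bromide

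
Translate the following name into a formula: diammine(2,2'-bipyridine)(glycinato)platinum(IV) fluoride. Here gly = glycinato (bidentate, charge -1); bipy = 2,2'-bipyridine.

[Pt(bipy)(gly)(NH3)2]F3

Ligands: 1 glycinato (gly, -1), 2 ammine (NH3, neutral), 1 2,2'-bipyridine (bipy, neutral). Ligand charge sum = -1.
Charge balance with fluoride (-1) requires 1 complex ion per 3 fluoride.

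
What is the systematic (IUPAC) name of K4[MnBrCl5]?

The 4 potassium counter-ions carry a total charge of +4, so each complex ion is 4−.
Ligand charges: 1×bromo (-1 each), 5×chloro (-1 each); total -6. So Mn + (-6) = 4−, giving Mn = +2.
Ligands are named alphabetically: bromo before chloro.
The complex ion is anionic, so manganese takes the -ate form manganate(II).

potassium bromopentachloromanganate(II)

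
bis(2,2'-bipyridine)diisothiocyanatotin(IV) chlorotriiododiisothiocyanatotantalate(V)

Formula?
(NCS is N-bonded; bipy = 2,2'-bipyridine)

[Sn(bipy)2(NCS)2][TaClI3(NCS)2]2

Cation [Sn…]: ligand charges -2, Sn(IV) ⇒ ion charge 2+.
Anion [Ta…]: ligand charges -6, Ta(V) ⇒ ion charge 1−.
One 2+ cation requires 2 of the 1− anion.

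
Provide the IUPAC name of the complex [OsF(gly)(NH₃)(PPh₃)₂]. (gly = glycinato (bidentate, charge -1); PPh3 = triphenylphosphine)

There is no counter-ion, so the complex is neutral overall.
Ligand charges: 1×glycinato (-1 each), 1×fluoro (-1 each), 2×triphenylphosphine (neutral), 1×ammine (neutral); total -2. So Os + (-2) = 0, giving Os = +2.
Ligands are named alphabetically: ammine before fluoro before glycinato before triphenylphosphine.

amminefluoro(glycinato)bis(triphenylphosphine)osmium(II)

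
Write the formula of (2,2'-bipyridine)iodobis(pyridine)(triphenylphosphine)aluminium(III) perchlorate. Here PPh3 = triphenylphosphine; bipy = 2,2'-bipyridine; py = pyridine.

Ligands: 1 iodo (I, -1), 1 triphenylphosphine (PPh3, neutral), 1 2,2'-bipyridine (bipy, neutral), 2 pyridine (py, neutral). Ligand charge sum = -1.
With Al in oxidation state +3, the complex ion is [Al...]^2+.
Charge balance with perchlorate (-1) requires 1 complex ion per 2 perchlorate.

[Al(bipy)I(PPh3)(py)2](ClO4)2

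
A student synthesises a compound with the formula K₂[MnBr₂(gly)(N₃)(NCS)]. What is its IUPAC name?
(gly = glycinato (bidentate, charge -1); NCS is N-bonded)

potassium azidodibromo(glycinato)isothiocyanatomanganate(III)

The 2 potassium counter-ions carry a total charge of +2, so each complex ion is 2−.
Ligand charges: 1×azido (-1 each), 2×bromo (-1 each), 1×glycinato (-1 each), 1×isothiocyanato (-1 each); total -5. So Mn + (-5) = 2−, giving Mn = +3.
The complex ion is anionic, so manganese takes the -ate form manganate(III).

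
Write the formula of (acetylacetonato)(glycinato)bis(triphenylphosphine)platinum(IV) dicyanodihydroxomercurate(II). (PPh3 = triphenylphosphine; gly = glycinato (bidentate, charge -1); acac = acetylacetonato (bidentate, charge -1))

Cation [Pt…]: ligand charges -2, Pt(IV) ⇒ ion charge 2+.
Anion [Hg…]: ligand charges -4, Hg(II) ⇒ ion charge 2−.

[Pt(acac)(gly)(PPh3)2][Hg(CN)2(OH)2]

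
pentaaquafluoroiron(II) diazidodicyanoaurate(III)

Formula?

Cation [Fe…]: ligand charges -1, Fe(II) ⇒ ion charge 1+.
Anion [Au…]: ligand charges -4, Au(III) ⇒ ion charge 1−.

[FeF(H2O)5][Au(CN)2(N3)2]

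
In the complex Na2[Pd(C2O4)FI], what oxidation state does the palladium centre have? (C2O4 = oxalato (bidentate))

+2

2 sodium outside the brackets (+1 each) → the complex ion is 2−.
Ligand charges: 1×C2O4 = -2; 1×F = -1; 1×I = -1; sum -4.
Pd + (-4) = 2− ⇒ Pd is +2.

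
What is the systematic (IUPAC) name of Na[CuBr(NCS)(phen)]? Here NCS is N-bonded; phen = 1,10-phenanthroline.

The 1 sodium counter-ion carries a total charge of +1, so each complex ion is 1−.
Ligand charges: 1×isothiocyanato (-1 each), 1×1,10-phenanthroline (neutral), 1×bromo (-1 each); total -2. So Cu + (-2) = 1−, giving Cu = +1.
The complex ion is anionic, so copper takes the -ate form cuprate(I).

sodium bromoisothiocyanato(1,10-phenanthroline)cuprate(I)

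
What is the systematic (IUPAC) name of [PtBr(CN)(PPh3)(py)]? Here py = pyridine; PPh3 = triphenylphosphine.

There is no counter-ion, so the complex is neutral overall.
Ligand charges: 1×bromo (-1 each), 1×pyridine (neutral), 1×triphenylphosphine (neutral), 1×cyano (-1 each); total -2. So Pt + (-2) = 0, giving Pt = +2.
Ligands are named alphabetically: bromo before cyano before pyridine before triphenylphosphine.

bromocyano(pyridine)(triphenylphosphine)platinum(II)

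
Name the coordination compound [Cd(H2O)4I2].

tetraaquadiiodocadmium(II)

There is no counter-ion, so the complex is neutral overall.
Ligand charges: 2×iodo (-1 each), 4×aqua (neutral); total -2. So Cd + (-2) = 0, giving Cd = +2.
Ligands are named alphabetically: aqua before iodo.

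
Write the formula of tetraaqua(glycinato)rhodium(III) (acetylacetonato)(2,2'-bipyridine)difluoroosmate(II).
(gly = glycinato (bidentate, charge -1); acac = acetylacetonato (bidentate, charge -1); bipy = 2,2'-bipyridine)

[Rh(gly)(H2O)4][Os(acac)(bipy)F2]2

Cation [Rh…]: ligand charges -1, Rh(III) ⇒ ion charge 2+.
Anion [Os…]: ligand charges -3, Os(II) ⇒ ion charge 1−.
One 2+ cation requires 2 of the 1− anion.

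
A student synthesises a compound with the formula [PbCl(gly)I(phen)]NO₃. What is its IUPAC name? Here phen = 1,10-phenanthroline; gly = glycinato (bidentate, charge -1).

chloro(glycinato)iodo(1,10-phenanthroline)lead(IV) nitrate

The 1 nitrate counter-ion carries a total charge of -1, so each complex ion is 1+.
Ligand charges: 1×1,10-phenanthroline (neutral), 1×glycinato (-1 each), 1×chloro (-1 each), 1×iodo (-1 each); total -3. So Pb + (-3) = 1+, giving Pb = +4.
Ligands are named alphabetically: chloro before glycinato before iodo before phenanthroline.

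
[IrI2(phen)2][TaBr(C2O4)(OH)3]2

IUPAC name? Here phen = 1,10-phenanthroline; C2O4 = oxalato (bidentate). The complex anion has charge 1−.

The complex anion is given as 1−; its ligand charges sum to -6, so Ta = +5.
With 2 anions per cation, the cation must be 2×1 = 2+.
Cation: ligand charges sum to -2; for the ion to be 2+, Ir = +4.

diiodobis(1,10-phenanthroline)iridium(IV) bromotrihydroxooxalatotantalate(V)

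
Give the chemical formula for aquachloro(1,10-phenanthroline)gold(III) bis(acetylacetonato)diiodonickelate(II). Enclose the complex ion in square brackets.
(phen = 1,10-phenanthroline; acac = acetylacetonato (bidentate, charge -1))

[AuCl(H2O)(phen)][Ni(acac)2I2]

Cation [Au…]: ligand charges -1, Au(III) ⇒ ion charge 2+.
Anion [Ni…]: ligand charges -4, Ni(II) ⇒ ion charge 2−.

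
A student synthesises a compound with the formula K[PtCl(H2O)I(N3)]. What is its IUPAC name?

The 1 potassium counter-ion carries a total charge of +1, so each complex ion is 1−.
Ligand charges: 1×iodo (-1 each), 1×aqua (neutral), 1×chloro (-1 each), 1×azido (-1 each); total -3. So Pt + (-3) = 1−, giving Pt = +2.
Ligands are named alphabetically: aqua before azido before chloro before iodo.
The complex ion is anionic, so platinum takes the -ate form platinate(II).

potassium aquaazidochloroiodoplatinate(II)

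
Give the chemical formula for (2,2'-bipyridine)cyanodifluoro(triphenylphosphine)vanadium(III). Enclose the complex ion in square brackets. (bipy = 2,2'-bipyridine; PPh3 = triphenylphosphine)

Ligands: 2 fluoro (F, -1), 1 2,2'-bipyridine (bipy, neutral), 1 triphenylphosphine (PPh3, neutral), 1 cyano (CN, -1). Ligand charge sum = -3.
With V in oxidation state +3, the complex ion is [V...].

[V(bipy)(CN)F2(PPh3)]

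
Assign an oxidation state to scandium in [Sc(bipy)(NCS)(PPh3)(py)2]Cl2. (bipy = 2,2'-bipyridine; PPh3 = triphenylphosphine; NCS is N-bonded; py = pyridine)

+3

2 chloride outside the brackets (-1 each) → the complex ion is 2+.
Ligand charges: 1×bipy neutral; 1×PPh3 neutral; 1×NCS = -1; 2×py neutral; sum -1.
Sc + (-1) = 2+ ⇒ Sc is +3.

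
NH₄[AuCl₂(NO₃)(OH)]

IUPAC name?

ammonium dichlorohydroxonitratoaurate(III)

The 1 ammonium counter-ion carries a total charge of +1, so each complex ion is 1−.
Ligand charges: 2×chloro (-1 each), 1×hydroxo (-1 each), 1×nitrato (-1 each); total -4. So Au + (-4) = 1−, giving Au = +3.
Ligands are named alphabetically: chloro before hydroxo before nitrato.
The complex ion is anionic, so gold takes the -ate form aurate(III).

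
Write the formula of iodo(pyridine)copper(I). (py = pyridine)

[CuI(py)]

Ligands: 1 pyridine (py, neutral), 1 iodo (I, -1). Ligand charge sum = -1.
With Cu in oxidation state +1, the complex ion is [Cu...].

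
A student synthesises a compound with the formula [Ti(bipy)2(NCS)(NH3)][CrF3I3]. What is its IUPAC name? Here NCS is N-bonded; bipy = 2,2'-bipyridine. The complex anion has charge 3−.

The complex anion is given as 3−; its ligand charges sum to -6, so Cr = +3.
A 1:1 salt means the cation carries the equal and opposite charge, 3+.
Cation: ligand charges sum to -1; for the ion to be 3+, Ti = +4.

amminebis(2,2'-bipyridine)isothiocyanatotitanium(IV) trifluorotriiodochromate(III)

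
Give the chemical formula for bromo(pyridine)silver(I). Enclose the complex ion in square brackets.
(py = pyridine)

Ligands: 1 bromo (Br, -1), 1 pyridine (py, neutral). Ligand charge sum = -1.
With Ag in oxidation state +1, the complex ion is [Ag...].

[AgBr(py)]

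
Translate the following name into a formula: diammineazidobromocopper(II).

Ligands: 1 bromo (Br, -1), 2 ammine (NH3, neutral), 1 azido (N3, -1). Ligand charge sum = -2.
With Cu in oxidation state +2, the complex ion is [Cu...].

[CuBr(N3)(NH3)2]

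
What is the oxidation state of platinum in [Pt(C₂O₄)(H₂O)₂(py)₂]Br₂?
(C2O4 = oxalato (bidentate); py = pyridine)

+4

2 bromide outside the brackets (-1 each) → the complex ion is 2+.
Ligand charges: 1×C2O4 = -2; 2×H2O neutral; 2×py neutral; sum -2.
Pt + (-2) = 2+ ⇒ Pt is +4.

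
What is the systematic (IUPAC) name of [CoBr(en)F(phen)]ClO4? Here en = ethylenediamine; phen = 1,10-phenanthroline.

The 1 perchlorate counter-ion carries a total charge of -1, so each complex ion is 1+.
Ligand charges: 1×bromo (-1 each), 1×fluoro (-1 each), 1×ethylenediamine (neutral), 1×1,10-phenanthroline (neutral); total -2. So Co + (-2) = 1+, giving Co = +3.
Ligands are named alphabetically: bromo before ethylenediamine before fluoro before phenanthroline.

bromo(ethylenediamine)fluoro(1,10-phenanthroline)cobalt(III) perchlorate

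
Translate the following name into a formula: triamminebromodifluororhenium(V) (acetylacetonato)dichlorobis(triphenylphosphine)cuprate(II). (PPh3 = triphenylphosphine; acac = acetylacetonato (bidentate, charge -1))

Cation [Re…]: ligand charges -3, Re(V) ⇒ ion charge 2+.
Anion [Cu…]: ligand charges -3, Cu(II) ⇒ ion charge 1−.

[ReBrF2(NH3)3][Cu(acac)Cl2(PPh3)2]2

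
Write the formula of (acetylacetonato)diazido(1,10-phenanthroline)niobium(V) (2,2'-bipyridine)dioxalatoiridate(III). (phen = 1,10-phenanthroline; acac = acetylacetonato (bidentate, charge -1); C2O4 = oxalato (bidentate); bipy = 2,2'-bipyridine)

Cation [Nb…]: ligand charges -3, Nb(V) ⇒ ion charge 2+.
Anion [Ir…]: ligand charges -4, Ir(III) ⇒ ion charge 1−.

[Nb(acac)(N3)2(phen)][Ir(bipy)(C2O4)2]2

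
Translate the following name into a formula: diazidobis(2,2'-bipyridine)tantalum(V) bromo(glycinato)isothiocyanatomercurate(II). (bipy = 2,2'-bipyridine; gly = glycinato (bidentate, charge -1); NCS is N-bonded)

[Ta(bipy)2(N3)2][HgBr(gly)(NCS)]3

Cation [Ta…]: ligand charges -2, Ta(V) ⇒ ion charge 3+.
Anion [Hg…]: ligand charges -3, Hg(II) ⇒ ion charge 1−.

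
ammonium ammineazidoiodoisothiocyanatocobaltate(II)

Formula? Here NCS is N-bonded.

Ligands: 1 azido (N3, -1), 1 iodo (I, -1), 1 ammine (NH3, neutral), 1 isothiocyanato (NCS, -1). Ligand charge sum = -3.
With Co in oxidation state +2, the complex ion is [Co...]^1−.
Charge balance with ammonium (+1) requires 1 complex ion per 1 ammonium.

NH4[CoI(N3)(NCS)(NH3)]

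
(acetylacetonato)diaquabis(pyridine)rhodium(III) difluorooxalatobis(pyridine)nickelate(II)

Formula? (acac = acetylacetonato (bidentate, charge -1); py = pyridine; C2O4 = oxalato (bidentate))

[Rh(acac)(H2O)2(py)2][Ni(C2O4)F2(py)2]

Cation [Rh…]: ligand charges -1, Rh(III) ⇒ ion charge 2+.
Anion [Ni…]: ligand charges -4, Ni(II) ⇒ ion charge 2−.
One 2+ cation balances one 2− anion.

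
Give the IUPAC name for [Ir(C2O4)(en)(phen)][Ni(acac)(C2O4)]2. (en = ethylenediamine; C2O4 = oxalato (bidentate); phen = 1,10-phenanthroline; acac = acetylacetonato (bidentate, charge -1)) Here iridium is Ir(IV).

Both ions are complex: the cation is named first with the plain metal name, the anion second with the -ate form; each ion's ligands are alphabetised independently.
Ir is given as +4; the cation's ligand charges sum to -2, so the complex cation is 2+.
With 2 anions per cation, each anion must be 2/2 = 1−.
Anion: ligand charges sum to -3; for the ion to be 1−, Ni = +2.

(ethylenediamine)oxalato(1,10-phenanthroline)iridium(IV) (acetylacetonato)oxalatonickelate(II)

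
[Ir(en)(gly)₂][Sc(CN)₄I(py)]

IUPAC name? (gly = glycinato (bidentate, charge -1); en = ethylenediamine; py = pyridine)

Scandium is always +3 in its complexes; the anion's ligand charges sum to -5, so the complex anion is 2−.
A 1:1 salt means the cation carries the equal and opposite charge, 2+.
Cation: ligand charges sum to -2; for the ion to be 2+, Ir = +4.

(ethylenediamine)bis(glycinato)iridium(IV) tetracyanoiodo(pyridine)scandate(III)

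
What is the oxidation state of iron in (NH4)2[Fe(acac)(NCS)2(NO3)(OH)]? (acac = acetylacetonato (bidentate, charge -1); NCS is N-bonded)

+3

2 ammonium outside the brackets (+1 each) → the complex ion is 2−.
Ligand charges: 1×NO3 = -1; 1×acac = -1; 2×NCS = -2; 1×OH = -1; sum -5.
Fe + (-5) = 2− ⇒ Fe is +3.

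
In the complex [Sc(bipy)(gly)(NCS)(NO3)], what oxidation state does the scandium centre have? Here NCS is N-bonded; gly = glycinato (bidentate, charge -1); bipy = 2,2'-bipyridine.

No counter-ion: the bracketed complex is neutral.
Ligand charges: 1×NO3 = -1; 1×NCS = -1; 1×gly = -1; 1×bipy neutral; sum -3.
Sc + (-3) = 0 ⇒ Sc is +3.

+3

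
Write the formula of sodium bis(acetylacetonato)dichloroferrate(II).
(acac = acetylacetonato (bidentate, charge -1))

Na2[Fe(acac)2Cl2]

Ligands: 2 acetylacetonato (acac, -1), 2 chloro (Cl, -1). Ligand charge sum = -4.
Charge balance with sodium (+1) requires 1 complex ion per 2 sodium.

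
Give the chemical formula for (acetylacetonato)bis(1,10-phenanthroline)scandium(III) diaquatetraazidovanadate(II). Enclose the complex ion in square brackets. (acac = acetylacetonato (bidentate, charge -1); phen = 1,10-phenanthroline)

[Sc(acac)(phen)2][V(H2O)2(N3)4]

Cation [Sc…]: ligand charges -1, Sc(III) ⇒ ion charge 2+.
Anion [V…]: ligand charges -4, V(II) ⇒ ion charge 2−.
One 2+ cation balances one 2− anion.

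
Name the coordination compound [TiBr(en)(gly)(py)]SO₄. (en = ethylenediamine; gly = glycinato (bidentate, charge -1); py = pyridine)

bromo(ethylenediamine)(glycinato)(pyridine)titanium(IV) sulfate

The 1 sulfate counter-ion carries a total charge of -2, so each complex ion is 2+.
Ligand charges: 1×ethylenediamine (neutral), 1×glycinato (-1 each), 1×bromo (-1 each), 1×pyridine (neutral); total -2. So Ti + (-2) = 2+, giving Ti = +4.
Ligands are named alphabetically: bromo before ethylenediamine before glycinato before pyridine.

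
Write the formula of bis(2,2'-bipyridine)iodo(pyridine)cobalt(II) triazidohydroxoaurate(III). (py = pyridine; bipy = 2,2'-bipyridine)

[Co(bipy)2I(py)][Au(N3)3(OH)]

Cation [Co…]: ligand charges -1, Co(II) ⇒ ion charge 1+.
Anion [Au…]: ligand charges -4, Au(III) ⇒ ion charge 1−.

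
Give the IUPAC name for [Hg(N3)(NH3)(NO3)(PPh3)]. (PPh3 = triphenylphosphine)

There is no counter-ion, so the complex is neutral overall.
Ligand charges: 1×triphenylphosphine (neutral), 1×nitrato (-1 each), 1×azido (-1 each), 1×ammine (neutral); total -2. So Hg + (-2) = 0, giving Hg = +2.
Ligands are named alphabetically: ammine before azido before nitrato before triphenylphosphine.

ammineazidonitrato(triphenylphosphine)mercury(II)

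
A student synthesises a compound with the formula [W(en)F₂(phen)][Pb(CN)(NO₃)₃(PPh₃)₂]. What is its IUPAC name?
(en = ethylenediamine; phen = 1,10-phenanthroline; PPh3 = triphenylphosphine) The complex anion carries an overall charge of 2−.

(ethylenediamine)difluoro(1,10-phenanthroline)tungsten(IV) cyanotrinitratobis(triphenylphosphine)plumbate(II)

Both ions are complex: the cation is named first with the plain metal name, the anion second with the -ate form; each ion's ligands are alphabetised independently.
The complex anion is given as 2−; its ligand charges sum to -4, so Pb = +2.
A 1:1 salt means the cation carries the equal and opposite charge, 2+.
Cation: ligand charges sum to -2; for the ion to be 2+, W = +4.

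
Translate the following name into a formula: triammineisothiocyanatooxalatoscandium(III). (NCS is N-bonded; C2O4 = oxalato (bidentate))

Ligands: 1 isothiocyanato (NCS, -1), 3 ammine (NH3, neutral), 1 oxalato (C2O4, -2). Ligand charge sum = -3.
With Sc in oxidation state +3, the complex ion is [Sc...].

[Sc(C2O4)(NCS)(NH3)3]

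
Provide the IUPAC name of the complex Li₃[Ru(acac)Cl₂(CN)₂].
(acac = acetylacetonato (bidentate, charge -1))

The 3 lithium counter-ions carry a total charge of +3, so each complex ion is 3−.
Ligand charges: 1×acetylacetonato (-1 each), 2×cyano (-1 each), 2×chloro (-1 each); total -5. So Ru + (-5) = 3−, giving Ru = +2.
Ligands are named alphabetically: acetylacetonato before chloro before cyano.
The complex ion is anionic, so ruthenium takes the -ate form ruthenate(II).

lithium (acetylacetonato)dichlorodicyanoruthenate(II)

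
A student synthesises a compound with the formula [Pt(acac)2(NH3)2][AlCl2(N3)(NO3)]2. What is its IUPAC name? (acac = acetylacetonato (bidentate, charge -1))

Both ions are complex: the cation is named first with the plain metal name, the anion second with the -ate form; each ion's ligands are alphabetised independently.
Aluminium is always +3 in its complexes; the anion's ligand charges sum to -4, so the complex anion is 1−.
With 2 anions per cation, the cation must be 2×1 = 2+.
Cation: ligand charges sum to -2; for the ion to be 2+, Pt = +4.

bis(acetylacetonato)diammineplatinum(IV) azidodichloronitratoaluminate(III)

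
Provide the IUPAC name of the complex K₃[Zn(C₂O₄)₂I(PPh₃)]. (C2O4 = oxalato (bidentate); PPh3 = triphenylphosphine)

potassium iododioxalato(triphenylphosphine)zincate(II)

The 3 potassium counter-ions carry a total charge of +3, so each complex ion is 3−.
Ligand charges: 1×iodo (-1 each), 2×oxalato (-2 each), 1×triphenylphosphine (neutral); total -5. So Zn + (-5) = 3−, giving Zn = +2.
Ligands are named alphabetically: iodo before oxalato before triphenylphosphine.
The complex ion is anionic, so zinc takes the -ate form zincate(II).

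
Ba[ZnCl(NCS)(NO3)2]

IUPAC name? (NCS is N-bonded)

The 1 barium counter-ion carries a total charge of +2, so each complex ion is 2−.
Ligand charges: 2×nitrato (-1 each), 1×chloro (-1 each), 1×isothiocyanato (-1 each); total -4. So Zn + (-4) = 2−, giving Zn = +2.
The complex ion is anionic, so zinc takes the -ate form zincate(II).

barium chloroisothiocyanatodinitratozincate(II)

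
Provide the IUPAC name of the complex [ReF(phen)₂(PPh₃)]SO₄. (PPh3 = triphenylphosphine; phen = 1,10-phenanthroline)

The 1 sulfate counter-ion carries a total charge of -2, so each complex ion is 2+.
Ligand charges: 1×fluoro (-1 each), 1×triphenylphosphine (neutral), 2×1,10-phenanthroline (neutral); total -1. So Re + (-1) = 2+, giving Re = +3.
Ligands are named alphabetically: fluoro before phenanthroline before triphenylphosphine.

fluorobis(1,10-phenanthroline)(triphenylphosphine)rhenium(III) sulfate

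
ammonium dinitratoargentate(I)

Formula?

NH4[Ag(NO3)2]

Ligands: 2 nitrato (NO3, -1). Ligand charge sum = -2.
Charge balance with ammonium (+1) requires 1 complex ion per 1 ammonium.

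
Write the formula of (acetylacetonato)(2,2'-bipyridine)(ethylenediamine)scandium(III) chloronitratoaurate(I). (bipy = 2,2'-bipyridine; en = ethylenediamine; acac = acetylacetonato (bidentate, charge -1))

Cation [Sc…]: ligand charges -1, Sc(III) ⇒ ion charge 2+.
Anion [Au…]: ligand charges -2, Au(I) ⇒ ion charge 1−.
One 2+ cation requires 2 of the 1− anion.

[Sc(acac)(bipy)(en)][AuCl(NO3)]2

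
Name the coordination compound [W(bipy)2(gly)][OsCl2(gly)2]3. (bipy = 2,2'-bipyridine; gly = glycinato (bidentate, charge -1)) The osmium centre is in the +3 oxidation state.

Both ions are complex: the cation is named first with the plain metal name, the anion second with the -ate form; each ion's ligands are alphabetised independently.
Os is given as +3; the anion's ligand charges sum to -4, so the complex anion is 1−.
With 3 anions per cation, the cation must be 3×1 = 3+.
Cation: ligand charges sum to -1; for the ion to be 3+, W = +4.

bis(2,2'-bipyridine)(glycinato)tungsten(IV) dichlorobis(glycinato)osmate(III)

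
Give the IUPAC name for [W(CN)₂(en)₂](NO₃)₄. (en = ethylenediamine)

dicyanobis(ethylenediamine)tungsten(VI) nitrate

The 4 nitrate counter-ions carry a total charge of -4, so each complex ion is 4+.
Ligand charges: 2×ethylenediamine (neutral), 2×cyano (-1 each); total -2. So W + (-2) = 4+, giving W = +6.
Ligands are named alphabetically: cyano before ethylenediamine.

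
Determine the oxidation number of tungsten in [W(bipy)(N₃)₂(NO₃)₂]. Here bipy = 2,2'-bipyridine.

No counter-ion: the bracketed complex is neutral.
Ligand charges: 1×bipy neutral; 2×NO3 = -2; 2×N3 = -2; sum -4.
W + (-4) = 0 ⇒ W is +4.

+4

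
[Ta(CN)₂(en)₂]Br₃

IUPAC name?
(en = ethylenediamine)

The 3 bromide counter-ions carry a total charge of -3, so each complex ion is 3+.
Ligand charges: 2×ethylenediamine (neutral), 2×cyano (-1 each); total -2. So Ta + (-2) = 3+, giving Ta = +5.
Ligands are named alphabetically: cyano before ethylenediamine.

dicyanobis(ethylenediamine)tantalum(V) bromide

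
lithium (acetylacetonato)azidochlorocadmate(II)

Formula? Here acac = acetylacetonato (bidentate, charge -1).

Ligands: 1 acetylacetonato (acac, -1), 1 azido (N3, -1), 1 chloro (Cl, -1). Ligand charge sum = -3.
Charge balance with lithium (+1) requires 1 complex ion per 1 lithium.

Li[Cd(acac)Cl(N3)]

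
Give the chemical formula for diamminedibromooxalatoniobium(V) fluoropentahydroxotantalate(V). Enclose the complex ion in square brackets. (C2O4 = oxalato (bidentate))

Cation [Nb…]: ligand charges -4, Nb(V) ⇒ ion charge 1+.
Anion [Ta…]: ligand charges -6, Ta(V) ⇒ ion charge 1−.
One 1+ cation balances one 1− anion.

[NbBr2(C2O4)(NH3)2][TaF(OH)5]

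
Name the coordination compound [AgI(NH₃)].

There is no counter-ion, so the complex is neutral overall.
Ligand charges: 1×ammine (neutral), 1×iodo (-1 each); total -1. So Ag + (-1) = 0, giving Ag = +1.
Ligands are named alphabetically: ammine before iodo.

ammineiodosilver(I)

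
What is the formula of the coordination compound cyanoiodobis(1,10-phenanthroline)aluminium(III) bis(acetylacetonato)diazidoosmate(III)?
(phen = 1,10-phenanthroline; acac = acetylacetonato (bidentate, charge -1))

Cation [Al…]: ligand charges -2, Al(III) ⇒ ion charge 1+.
Anion [Os…]: ligand charges -4, Os(III) ⇒ ion charge 1−.

[Al(CN)I(phen)2][Os(acac)2(N3)2]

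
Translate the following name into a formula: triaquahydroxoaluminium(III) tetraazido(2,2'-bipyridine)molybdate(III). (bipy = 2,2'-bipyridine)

Cation [Al…]: ligand charges -1, Al(III) ⇒ ion charge 2+.
Anion [Mo…]: ligand charges -4, Mo(III) ⇒ ion charge 1−.
One 2+ cation requires 2 of the 1− anion.

[Al(H2O)3(OH)][Mo(bipy)(N3)4]2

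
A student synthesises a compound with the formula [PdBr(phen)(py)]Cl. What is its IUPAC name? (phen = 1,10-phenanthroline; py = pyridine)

bromo(1,10-phenanthroline)(pyridine)palladium(II) chloride

The 1 chloride counter-ion carries a total charge of -1, so each complex ion is 1+.
Ligand charges: 1×1,10-phenanthroline (neutral), 1×pyridine (neutral), 1×bromo (-1 each); total -1. So Pd + (-1) = 1+, giving Pd = +2.
Ligands are named alphabetically: bromo before phenanthroline before pyridine.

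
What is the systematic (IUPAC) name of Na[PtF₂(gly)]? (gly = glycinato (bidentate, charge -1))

sodium difluoro(glycinato)platinate(II)

The 1 sodium counter-ion carries a total charge of +1, so each complex ion is 1−.
Ligand charges: 2×fluoro (-1 each), 1×glycinato (-1 each); total -3. So Pt + (-3) = 1−, giving Pt = +2.
Ligands are named alphabetically: fluoro before glycinato.
The complex ion is anionic, so platinum takes the -ate form platinate(II).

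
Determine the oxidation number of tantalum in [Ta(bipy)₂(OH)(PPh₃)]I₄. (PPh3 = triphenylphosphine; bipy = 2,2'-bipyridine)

4 iodide outside the brackets (-1 each) → the complex ion is 4+.
Ligand charges: 1×PPh3 neutral; 2×bipy neutral; 1×OH = -1; sum -1.
Ta + (-1) = 4+ ⇒ Ta is +5.

+5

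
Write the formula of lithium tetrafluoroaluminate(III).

Li[AlF4]

Ligands: 4 fluoro (F, -1). Ligand charge sum = -4.
Charge balance with lithium (+1) requires 1 complex ion per 1 lithium.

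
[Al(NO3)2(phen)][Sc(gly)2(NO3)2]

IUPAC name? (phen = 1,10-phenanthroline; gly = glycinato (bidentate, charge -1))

Both ions are complex: the cation is named first with the plain metal name, the anion second with the -ate form; each ion's ligands are alphabetised independently.
Scandium is always +3 in its complexes; the anion's ligand charges sum to -4, so the complex anion is 1−.
A 1:1 salt means the cation carries the equal and opposite charge, 1+.
Cation: ligand charges sum to -2; for the ion to be 1+, Al = +3.

dinitrato(1,10-phenanthroline)aluminium(III) bis(glycinato)dinitratoscandate(III)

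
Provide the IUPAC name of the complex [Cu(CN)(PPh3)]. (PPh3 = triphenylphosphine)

cyano(triphenylphosphine)copper(I)

There is no counter-ion, so the complex is neutral overall.
Ligand charges: 1×cyano (-1 each), 1×triphenylphosphine (neutral); total -1. So Cu + (-1) = 0, giving Cu = +1.
Ligands are named alphabetically: cyano before triphenylphosphine.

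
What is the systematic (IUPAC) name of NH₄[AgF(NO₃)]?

The 1 ammonium counter-ion carries a total charge of +1, so each complex ion is 1−.
Ligand charges: 1×nitrato (-1 each), 1×fluoro (-1 each); total -2. So Ag + (-2) = 1−, giving Ag = +1.
Ligands are named alphabetically: fluoro before nitrato.
The complex ion is anionic, so silver takes the -ate form argentate(I).

ammonium fluoronitratoargentate(I)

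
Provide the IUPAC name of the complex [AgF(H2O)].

aquafluorosilver(I)

There is no counter-ion, so the complex is neutral overall.
Ligand charges: 1×aqua (neutral), 1×fluoro (-1 each); total -1. So Ag + (-1) = 0, giving Ag = +1.
Ligands are named alphabetically: aqua before fluoro.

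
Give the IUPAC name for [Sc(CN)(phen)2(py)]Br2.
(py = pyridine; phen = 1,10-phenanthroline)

cyanobis(1,10-phenanthroline)(pyridine)scandium(III) bromide

The 2 bromide counter-ions carry a total charge of -2, so each complex ion is 2+.
Ligand charges: 1×pyridine (neutral), 1×cyano (-1 each), 2×1,10-phenanthroline (neutral); total -1. So Sc + (-1) = 2+, giving Sc = +3.
Ligands are named alphabetically: cyano before phenanthroline before pyridine.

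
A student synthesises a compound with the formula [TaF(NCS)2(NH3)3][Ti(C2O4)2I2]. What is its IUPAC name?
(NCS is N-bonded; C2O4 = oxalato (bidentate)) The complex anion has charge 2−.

triamminefluorodiisothiocyanatotantalum(V) diiododioxalatotitanate(IV)

The complex anion is given as 2−; its ligand charges sum to -6, so Ti = +4.
A 1:1 salt means the cation carries the equal and opposite charge, 2+.
Cation: ligand charges sum to -3; for the ion to be 2+, Ta = +5.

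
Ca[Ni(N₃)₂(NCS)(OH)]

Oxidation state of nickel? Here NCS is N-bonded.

+2

1 calcium outside the brackets (+2 each) → the complex ion is 2−.
Ligand charges: 1×NCS = -1; 1×OH = -1; 2×N3 = -2; sum -4.
Ni + (-4) = 2− ⇒ Ni is +2.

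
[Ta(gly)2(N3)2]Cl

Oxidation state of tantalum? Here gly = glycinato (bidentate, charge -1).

+5

1 chloride outside the brackets (-1 each) → the complex ion is 1+.
Ligand charges: 2×gly = -2; 2×N3 = -2; sum -4.
Ta + (-4) = 1+ ⇒ Ta is +5.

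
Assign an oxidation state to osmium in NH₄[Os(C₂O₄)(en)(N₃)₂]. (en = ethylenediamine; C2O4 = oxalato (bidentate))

1 ammonium outside the brackets (+1 each) → the complex ion is 1−.
Ligand charges: 2×N3 = -2; 1×en neutral; 1×C2O4 = -2; sum -4.
Os + (-4) = 1− ⇒ Os is +3.

+3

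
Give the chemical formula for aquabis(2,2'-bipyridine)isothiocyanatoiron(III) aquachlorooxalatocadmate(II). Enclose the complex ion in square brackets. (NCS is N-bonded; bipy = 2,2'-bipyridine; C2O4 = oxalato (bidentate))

[Fe(bipy)2(H2O)(NCS)][Cd(C2O4)Cl(H2O)]2

Cation [Fe…]: ligand charges -1, Fe(III) ⇒ ion charge 2+.
Anion [Cd…]: ligand charges -3, Cd(II) ⇒ ion charge 1−.
One 2+ cation requires 2 of the 1− anion.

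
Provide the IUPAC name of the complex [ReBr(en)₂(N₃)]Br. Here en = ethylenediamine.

The 1 bromide counter-ion carries a total charge of -1, so each complex ion is 1+.
Ligand charges: 1×azido (-1 each), 2×ethylenediamine (neutral), 1×bromo (-1 each); total -2. So Re + (-2) = 1+, giving Re = +3.
Ligands are named alphabetically: azido before bromo before ethylenediamine.

azidobromobis(ethylenediamine)rhenium(III) bromide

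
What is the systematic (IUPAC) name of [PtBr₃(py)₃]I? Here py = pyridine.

The 1 iodide counter-ion carries a total charge of -1, so each complex ion is 1+.
Ligand charges: 3×bromo (-1 each), 3×pyridine (neutral); total -3. So Pt + (-3) = 1+, giving Pt = +4.
Ligands are named alphabetically: bromo before pyridine.

tribromotris(pyridine)platinum(IV) iodide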